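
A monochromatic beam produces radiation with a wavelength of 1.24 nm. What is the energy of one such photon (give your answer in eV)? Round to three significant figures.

In SI units: λ = 1.24 nm = 1.24e-9 m.
For a photon E = hc/λ, so E = 1.602e-16 J.
Converting to eV: E = 999.9 eV ≈ 1000 eV.

1000 eV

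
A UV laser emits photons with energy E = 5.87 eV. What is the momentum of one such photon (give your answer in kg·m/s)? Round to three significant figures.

3.14 × 10^-27 kg·m/s

First convert: E = 5.87 eV = 9.4048 × 10^-19 J.
Since p = E/c for a photon, p = 3.137 × 10^-27 kg·m/s.
So p ≈ 3.14 × 10^-27 kg·m/s.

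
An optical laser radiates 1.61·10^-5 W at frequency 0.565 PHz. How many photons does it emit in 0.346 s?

Total energy: E_total = P·t = 1.61·10^-5 × 0.346 = 5.571·10^-6 J.
Per-photon energy: E = 3.744·10^-19 J.
N = E_total / E_photon = 1.49·10^13.

1.49·10^13 photons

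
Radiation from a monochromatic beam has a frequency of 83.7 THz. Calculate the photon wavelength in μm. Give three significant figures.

First convert: f = 83.7 THz = 8.37 × 10^13 Hz.
The photon relation is λ = c/f, giving λ = 3.582 × 10^-6 m.
Converting to μm: λ = 3.582 μm ≈ 3.58 μm.

3.58 μm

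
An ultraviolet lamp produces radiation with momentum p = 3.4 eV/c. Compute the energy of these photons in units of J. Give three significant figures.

5.45e-19 J

Use c = 2.99792458e8 m/s, 1 eV = 1.602176634e-19 J.
In SI units: p = 3.4 eV/c = 1.8171e-27 kg·m/s.
Since E = pc for a photon, E = 5.447e-19 J.
So E ≈ 5.45e-19 J.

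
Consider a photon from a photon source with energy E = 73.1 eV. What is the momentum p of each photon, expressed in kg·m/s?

3.91 × 10^-26 kg·m/s

In SI units: E = 73.1 eV = 1.1712 × 10^-17 J.
Apply p = E/c: p = 3.907 × 10^-26 kg·m/s.
So p ≈ 3.91 × 10^-26 kg·m/s.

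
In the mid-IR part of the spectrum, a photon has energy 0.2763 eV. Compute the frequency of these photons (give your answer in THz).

First convert: E = 0.2763 eV = 4.4268·10^-20 J.
The photon relation is f = E/h, giving f = 6.681·10^13 Hz.
Converting to THz: f = 66.81 THz ≈ 66.8 THz.

66.8 THz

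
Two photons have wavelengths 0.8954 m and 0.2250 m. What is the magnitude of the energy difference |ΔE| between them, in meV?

4.13e-3 meV

Using E = hc/λ: E₁ = 2.2185e-25 J, E₂ = 8.8286e-25 J.
|ΔE| = |2.2185e-25 − 8.8286e-25| = 6.61e-25 J = 4.13e-3 meV.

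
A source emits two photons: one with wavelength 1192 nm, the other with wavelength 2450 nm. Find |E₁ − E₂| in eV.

0.534 eV

Using E = hc/λ: E₁ = 1.6665 × 10^-19 J, E₂ = 8.1079 × 10^-20 J.
|ΔE| = |1.6665 × 10^-19 − 8.1079 × 10^-20| = 8.56 × 10^-20 J = 0.534 eV.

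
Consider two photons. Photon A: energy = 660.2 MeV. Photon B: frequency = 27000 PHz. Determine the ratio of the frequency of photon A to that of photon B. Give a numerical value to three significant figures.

f_A = 1.596 × 10^23 Hz (from energy = 660.2 MeV, via f = E/h).
f_B = 2.700 × 10^19 Hz (from frequency = 27000 PHz, via f given directly).
Ratio = 1.596 × 10^23 / 2.700 × 10^19 = 5910.

5910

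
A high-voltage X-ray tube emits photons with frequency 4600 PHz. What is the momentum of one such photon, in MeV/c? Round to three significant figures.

First convert: f = 4600 PHz = 4.6e18 Hz.
For a photon p = hf/c, so p = 1.017e-23 kg·m/s.
Converting to MeV/c: p = 0.01902 MeV/c ≈ 0.0190 MeV/c.

0.0190 MeV/c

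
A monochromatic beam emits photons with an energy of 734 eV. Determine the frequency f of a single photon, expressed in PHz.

177 PHz

Use h = 6.62607015 × 10^-34 J·s, 1 eV = 1.602176634 × 10^-19 J.
Convert to SI: E = 734 eV = 1.1760 × 10^-16 J.
Apply f = E/h: f = 1.775 × 10^17 Hz.
Converting to PHz: f = 177.5 PHz ≈ 177 PHz.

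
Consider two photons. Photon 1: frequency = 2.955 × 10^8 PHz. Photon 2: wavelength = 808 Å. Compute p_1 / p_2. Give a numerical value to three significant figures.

p_1 = 6.531 × 10^-19 kg·m/s (from frequency = 2.955 × 10^8 PHz, via p = hf/c).
p_2 = 8.201 × 10^-27 kg·m/s (from wavelength = 808 Å, via p = h/λ).
Ratio = 6.531 × 10^-19 / 8.201 × 10^-27 = 7.96 × 10^7.

7.96 × 10^7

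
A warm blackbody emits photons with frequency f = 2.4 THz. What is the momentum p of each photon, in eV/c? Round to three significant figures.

9.93 × 10^-3 eV/c

(h = 6.62607015 × 10^-34 J·s, c = 2.99792458 × 10^8 m/s, 1 eV = 1.602176634 × 10^-19 J.)
In SI units: f = 2.4 THz = 2.4 × 10^12 Hz.
The photon relation is p = hf/c, giving p = 5.305 × 10^-30 kg·m/s.
Converting to eV/c: p = 0.009926 eV/c ≈ 9.93 × 10^-3 eV/c.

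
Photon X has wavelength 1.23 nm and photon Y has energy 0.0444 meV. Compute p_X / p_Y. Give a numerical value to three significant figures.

p_X = 5.387 × 10^-25 kg·m/s (from wavelength = 1.23 nm, via p = h/λ).
p_Y = 2.373 × 10^-32 kg·m/s (from energy = 0.0444 meV, via p = E/c).
Ratio = 5.387 × 10^-25 / 2.373 × 10^-32 = 2.27 × 10^7.

2.27 × 10^7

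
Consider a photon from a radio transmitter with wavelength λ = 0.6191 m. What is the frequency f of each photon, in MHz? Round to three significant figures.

Use c = 2.99792458e8 m/s.
Apply f = c/λ: f = 4.842e8 Hz.
Converting to MHz: f = 484.2 MHz ≈ 484 MHz.

484 MHz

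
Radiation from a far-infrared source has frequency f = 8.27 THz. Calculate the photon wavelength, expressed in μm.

36.3 μm

Take c = 2.99792458e8 m/s.
In SI units: f = 8.27 THz = 8.27e12 Hz.
For a photon λ = c/f, so λ = 3.625e-5 m.
Converting to μm: λ = 36.25 μm ≈ 36.3 μm.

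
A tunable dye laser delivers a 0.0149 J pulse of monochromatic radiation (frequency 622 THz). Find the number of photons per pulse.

Per-photon energy: E = 4.121 × 10^-19 J (from frequency = 622 THz).
N = E_total / E_photon = 0.0149 J / 4.121 × 10^-19 J = 3.62 × 10^16.

3.62 × 10^16 photons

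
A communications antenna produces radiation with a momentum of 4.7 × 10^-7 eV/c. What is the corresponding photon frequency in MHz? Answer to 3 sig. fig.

In SI units: p = 4.7 × 10^-7 eV/c = 2.5118 × 10^-34 kg·m/s.
For a photon f = pc/h, so f = 1.136 × 10^8 Hz.
Converting to MHz: f = 113.6 MHz ≈ 114 MHz.

114 MHz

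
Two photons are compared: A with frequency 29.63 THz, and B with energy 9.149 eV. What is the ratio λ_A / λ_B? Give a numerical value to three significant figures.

λ_A = 1.012 × 10^-5 m (from frequency = 29.63 THz, via λ = c/f).
λ_B = 1.355 × 10^-7 m (from energy = 9.149 eV, via λ = hc/E).
Ratio = 1.012 × 10^-5 / 1.355 × 10^-7 = 74.7.

74.7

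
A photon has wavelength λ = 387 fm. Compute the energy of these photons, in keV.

3200 keV

First convert: λ = 387 fm = 3.87·10^-13 m.
Apply E = hc/λ: E = 5.133·10^-13 J.
Converting to keV: E = 3204 keV ≈ 3200 keV.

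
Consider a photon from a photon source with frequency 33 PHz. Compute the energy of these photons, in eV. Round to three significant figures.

136 eV

Convert to SI: f = 33 PHz = 3.3e16 Hz.
The photon relation is E = hf, giving E = 2.187e-17 J.
Converting to eV: E = 136.5 eV ≈ 136 eV.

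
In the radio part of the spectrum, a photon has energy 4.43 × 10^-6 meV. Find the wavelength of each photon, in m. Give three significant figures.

280 m

Use h = 6.62607015 × 10^-34 J·s, c = 2.99792458 × 10^8 m/s, 1 eV = 1.602176634 × 10^-19 J.
In SI units: E = 4.43 × 10^-6 meV = 7.0976 × 10^-28 J.
Apply λ = hc/E: λ = 279.9 m.
So λ ≈ 280 m.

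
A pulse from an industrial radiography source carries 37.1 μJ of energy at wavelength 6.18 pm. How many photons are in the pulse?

Per-photon energy: E = 3.214e-14 J (from wavelength = 6.18 pm).
N = E_total / E_photon = 3.71e-5 J / 3.214e-14 J = 1.15e9.

1.15e9 photons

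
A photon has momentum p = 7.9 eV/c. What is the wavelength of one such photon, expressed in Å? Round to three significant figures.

1570 Å

Take h = 6.62607015·10^-34 J·s, c = 2.99792458·10^8 m/s, 1 eV = 1.602176634·10^-19 J.
In SI units: p = 7.9 eV/c = 4.2220·10^-27 kg·m/s.
For a photon λ = h/p, so λ = 1.569·10^-7 m.
Converting to Å: λ = 1569 Å ≈ 1570 Å.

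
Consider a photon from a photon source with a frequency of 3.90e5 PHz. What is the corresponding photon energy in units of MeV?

Use h = 6.62607015e-34 J·s, 1 eV = 1.602176634e-19 J.
First convert: f = 3.90e5 PHz = 3.90e20 Hz.
Apply E = hf: E = 2.584e-13 J.
Converting to MeV: E = 1.613 MeV ≈ 1.61 MeV.

1.61 MeV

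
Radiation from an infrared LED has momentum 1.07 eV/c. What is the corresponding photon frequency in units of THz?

259 THz

(h = 6.62607015e-34 J·s, c = 2.99792458e8 m/s, 1 eV = 1.602176634e-19 J.)
Convert to SI: p = 1.07 eV/c = 5.7184e-28 kg·m/s.
For a photon f = pc/h, so f = 2.587e14 Hz.
Converting to THz: f = 258.7 THz ≈ 259 THz.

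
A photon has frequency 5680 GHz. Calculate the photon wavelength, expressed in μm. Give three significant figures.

52.8 μm

Take c = 2.99792458e8 m/s.
Convert to SI: f = 5680 GHz = 5.68e12 Hz.
The photon relation is λ = c/f, giving λ = 5.278e-5 m.
Converting to μm: λ = 52.78 μm ≈ 52.8 μm.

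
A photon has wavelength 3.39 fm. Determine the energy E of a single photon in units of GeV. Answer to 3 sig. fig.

Convert to SI: λ = 3.39 fm = 3.39 × 10^-15 m.
The photon relation is E = hc/λ, giving E = 5.860 × 10^-11 J.
Converting to GeV: E = 0.3657 GeV ≈ 0.366 GeV.

0.366 GeV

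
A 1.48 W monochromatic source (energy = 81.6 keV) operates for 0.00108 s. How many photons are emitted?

1.22 × 10^11 photons

Total energy: E_total = P·t = 1.48 × 0.00108 = 0.001598 J.
Per-photon energy: E = 1.307 × 10^-14 J.
N = E_total / E_photon = 1.22 × 10^11.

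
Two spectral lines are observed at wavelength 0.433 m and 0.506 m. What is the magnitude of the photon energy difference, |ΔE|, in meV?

4.13e-4 meV

Using E = hc/λ: E₁ = 4.588e-25 J, E₂ = 3.926e-25 J.
|ΔE| = |4.588e-25 − 3.926e-25| = 6.62e-26 J = 4.13e-4 meV.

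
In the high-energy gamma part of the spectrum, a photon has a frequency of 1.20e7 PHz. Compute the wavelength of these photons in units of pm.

Take c = 2.99792458e8 m/s.
Convert to SI: f = 1.20e7 PHz = 1.20e22 Hz.
Apply λ = c/f: λ = 2.498e-14 m.
Converting to pm: λ = 0.02498 pm ≈ 0.0250 pm.

0.0250 pm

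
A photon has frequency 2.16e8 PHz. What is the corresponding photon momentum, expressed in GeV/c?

0.893 GeV/c

Convert to SI: f = 2.16e8 PHz = 2.16e23 Hz.
The photon relation is p = hf/c, giving p = 4.774e-19 kg·m/s.
Converting to GeV/c: p = 0.8933 GeV/c ≈ 0.893 GeV/c.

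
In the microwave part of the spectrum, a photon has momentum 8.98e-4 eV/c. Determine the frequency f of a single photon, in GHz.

217 GHz

(h = 6.62607015e-34 J·s, c = 2.99792458e8 m/s, 1 eV = 1.602176634e-19 J.)
Convert to SI: p = 8.98e-4 eV/c = 4.7992e-31 kg·m/s.
Since f = pc/h for a photon, f = 2.171e11 Hz.
Converting to GHz: f = 217.1 GHz ≈ 217 GHz.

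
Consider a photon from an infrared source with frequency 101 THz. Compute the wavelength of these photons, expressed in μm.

2.97 μm

Use c = 2.99792458 × 10^8 m/s.
Convert to SI: f = 101 THz = 1.01 × 10^14 Hz.
The photon relation is λ = c/f, giving λ = 2.968 × 10^-6 m.
Converting to μm: λ = 2.968 μm ≈ 2.97 μm.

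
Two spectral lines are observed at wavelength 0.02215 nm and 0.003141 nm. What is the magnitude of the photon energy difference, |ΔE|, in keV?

Using E = hc/λ: E₁ = 8.9682 × 10^-15 J, E₂ = 6.3242 × 10^-14 J.
|ΔE| = |8.9682 × 10^-15 − 6.3242 × 10^-14| = 5.43 × 10^-14 J = 339 keV.

339 keV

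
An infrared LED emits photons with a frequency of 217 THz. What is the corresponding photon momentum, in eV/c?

In SI units: f = 217 THz = 2.17e14 Hz.
Apply p = hf/c: p = 4.796e-28 kg·m/s.
Converting to eV/c: p = 0.8974 eV/c ≈ 0.897 eV/c.

0.897 eV/c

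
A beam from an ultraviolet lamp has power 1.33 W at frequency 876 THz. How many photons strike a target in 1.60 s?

3.67 × 10^18 photons

Total energy: E_total = P·t = 1.33 × 1.60 = 2.128 J.
Per-photon energy: E = 5.804 × 10^-19 J.
N = E_total / E_photon = 3.67 × 10^18.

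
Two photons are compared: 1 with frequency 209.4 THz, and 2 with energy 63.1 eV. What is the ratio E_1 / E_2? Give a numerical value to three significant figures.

E_1 = 1.387·10^-19 J (from frequency = 209.4 THz, via E = hf).
E_2 = 1.011·10^-17 J (from energy = 63.1 eV, via E given directly).
Ratio = 1.387·10^-19 / 1.011·10^-17 = 0.0137.

0.0137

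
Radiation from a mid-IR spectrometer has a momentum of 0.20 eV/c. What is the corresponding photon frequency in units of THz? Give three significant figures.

First convert: p = 0.20 eV/c = 1.0689e-28 kg·m/s.
Apply f = pc/h: f = 4.836e13 Hz.
Converting to THz: f = 48.36 THz ≈ 48.4 THz.

48.4 THz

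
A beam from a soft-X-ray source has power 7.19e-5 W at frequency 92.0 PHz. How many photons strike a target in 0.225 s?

Total energy: E_total = P·t = 7.19e-5 × 0.225 = 1.618e-5 J.
Per-photon energy: E = 6.096e-17 J.
N = E_total / E_photon = 2.65e11.

2.65e11 photons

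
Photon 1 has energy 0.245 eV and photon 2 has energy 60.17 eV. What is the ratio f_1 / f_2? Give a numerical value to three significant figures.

4.07·10^-3

f_1 = 5.924·10^13 Hz (from energy = 0.245 eV, via f = E/h).
f_2 = 1.455·10^16 Hz (from energy = 60.17 eV, via f = E/h).
Ratio = 5.924·10^13 / 1.455·10^16 = 4.07·10^-3.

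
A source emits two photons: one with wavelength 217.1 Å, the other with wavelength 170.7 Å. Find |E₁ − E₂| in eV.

Using E = hc/λ: E₁ = 9.1499e-18 J, E₂ = 1.1637e-17 J.
|ΔE| = |9.1499e-18 − 1.1637e-17| = 2.49e-18 J = 15.5 eV.

15.5 eV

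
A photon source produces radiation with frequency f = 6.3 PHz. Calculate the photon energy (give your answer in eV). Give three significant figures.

26.1 eV

Convert to SI: f = 6.3 PHz = 6.3e15 Hz.
Since E = hf for a photon, E = 4.174e-18 J.
Converting to eV: E = 26.05 eV ≈ 26.1 eV.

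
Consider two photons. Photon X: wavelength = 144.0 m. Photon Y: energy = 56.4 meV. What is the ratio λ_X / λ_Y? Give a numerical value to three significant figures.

λ_X = 144.0 m (from wavelength = 144.0 m, via λ given directly).
λ_Y = 2.198e-5 m (from energy = 56.4 meV, via λ = hc/E).
Ratio = 144.0 / 2.198e-5 = 6.55e6.

6.55e6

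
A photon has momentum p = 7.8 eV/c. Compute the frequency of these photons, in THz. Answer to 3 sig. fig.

(h = 6.62607015e-34 J·s, c = 2.99792458e8 m/s, 1 eV = 1.602176634e-19 J.)
In SI units: p = 7.8 eV/c = 4.1685e-27 kg·m/s.
Apply f = pc/h: f = 1.886e15 Hz.
Converting to THz: f = 1886 THz ≈ 1890 THz.

1890 THz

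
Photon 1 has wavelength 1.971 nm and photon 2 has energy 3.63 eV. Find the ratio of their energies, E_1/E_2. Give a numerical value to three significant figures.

173

E_1 = 1.008e-16 J (from wavelength = 1.971 nm, via E = hc/λ).
E_2 = 5.816e-19 J (from energy = 3.63 eV, via E given directly).
Ratio = 1.008e-16 / 5.816e-19 = 173.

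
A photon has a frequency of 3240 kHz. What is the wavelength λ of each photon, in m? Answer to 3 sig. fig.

92.5 m

Take c = 2.99792458 × 10^8 m/s.
Convert to SI: f = 3240 kHz = 3.24 × 10^6 Hz.
For a photon λ = c/f, so λ = 92.53 m.
So λ ≈ 92.5 m.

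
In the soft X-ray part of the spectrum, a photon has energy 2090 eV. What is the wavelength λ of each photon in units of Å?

5.93 Å

Use h = 6.62607015·10^-34 J·s, c = 2.99792458·10^8 m/s, 1 eV = 1.602176634·10^-19 J.
Convert to SI: E = 2090 eV = 3.3485·10^-16 J.
The photon relation is λ = hc/E, giving λ = 5.932·10^-10 m.
Converting to Å: λ = 5.932 Å ≈ 5.93 Å.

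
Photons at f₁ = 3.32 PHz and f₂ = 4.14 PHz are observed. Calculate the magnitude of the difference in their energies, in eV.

3.39 eV

Using E = hf: E₁ = 2.200 × 10^-18 J, E₂ = 2.743 × 10^-18 J.
|ΔE| = |2.200 × 10^-18 − 2.743 × 10^-18| = 5.43 × 10^-19 J = 3.39 eV.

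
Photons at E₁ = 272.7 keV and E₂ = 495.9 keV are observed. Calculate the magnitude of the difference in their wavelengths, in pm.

Using λ = hc/E: λ₁ = 4.5465·10^-12 m, λ₂ = 2.5002·10^-12 m.
|Δλ| = |4.5465·10^-12 − 2.5002·10^-12| = 2.05·10^-12 m = 2.05 pm.

2.05 pm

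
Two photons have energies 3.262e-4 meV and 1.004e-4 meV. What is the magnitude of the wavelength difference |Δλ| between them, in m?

8.55 m

Using λ = hc/E: λ₁ = 3.8009 m, λ₂ = 12.349 m.
|Δλ| = |3.8009 − 12.349| = 8.55 m.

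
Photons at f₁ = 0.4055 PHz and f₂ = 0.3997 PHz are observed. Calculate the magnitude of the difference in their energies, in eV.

Using E = hf: E₁ = 2.6869e-19 J, E₂ = 2.6484e-19 J.
|ΔE| = |2.6869e-19 − 2.6484e-19| = 3.84e-21 J = 0.0240 eV.

0.0240 eV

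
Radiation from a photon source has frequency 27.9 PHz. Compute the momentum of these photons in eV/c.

Use h = 6.62607015e-34 J·s, c = 2.99792458e8 m/s, 1 eV = 1.602176634e-19 J.
First convert: f = 27.9 PHz = 2.79e16 Hz.
Apply p = hf/c: p = 6.167e-26 kg·m/s.
Converting to eV/c: p = 115.4 eV/c ≈ 115 eV/c.

115 eV/c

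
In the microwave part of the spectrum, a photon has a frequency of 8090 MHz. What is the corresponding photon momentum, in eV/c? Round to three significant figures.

(h = 6.62607015 × 10^-34 J·s, c = 2.99792458 × 10^8 m/s, 1 eV = 1.602176634 × 10^-19 J.)
First convert: f = 8090 MHz = 8.09 × 10^9 Hz.
The photon relation is p = hf/c, giving p = 1.788 × 10^-32 kg·m/s.
Converting to eV/c: p = 3.346 × 10^-5 eV/c ≈ 3.35 × 10^-5 eV/c.

3.35 × 10^-5 eV/c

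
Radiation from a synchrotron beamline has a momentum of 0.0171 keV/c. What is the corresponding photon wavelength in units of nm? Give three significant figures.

Take h = 6.62607015·10^-34 J·s, c = 2.99792458·10^8 m/s, 1 eV = 1.602176634·10^-19 J.
First convert: p = 0.0171 keV/c = 9.1387·10^-27 kg·m/s.
Apply λ = h/p: λ = 7.251·10^-8 m.
Converting to nm: λ = 72.51 nm ≈ 72.5 nm.

72.5 nm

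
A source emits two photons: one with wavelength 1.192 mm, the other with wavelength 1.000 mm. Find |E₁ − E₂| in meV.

Using E = hc/λ: E₁ = 1.6665e-22 J, E₂ = 1.9864e-22 J.
|ΔE| = |1.6665e-22 − 1.9864e-22| = 3.20e-23 J = 0.200 meV.

0.200 meV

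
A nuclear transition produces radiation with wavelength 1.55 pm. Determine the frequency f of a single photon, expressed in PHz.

(c = 2.99792458e8 m/s.)
In SI units: λ = 1.55 pm = 1.55e-12 m.
Apply f = c/λ: f = 1.934e20 Hz.
Converting to PHz: f = 193400 PHz ≈ 1.93e5 PHz.

1.93e5 PHz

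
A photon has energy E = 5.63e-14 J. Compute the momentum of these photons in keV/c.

(c = 2.99792458e8 m/s, 1 eV = 1.602176634e-19 J.)
For a photon p = E/c, so p = 1.878e-22 kg·m/s.
Converting to keV/c: p = 351.4 keV/c ≈ 351 keV/c.

351 keV/c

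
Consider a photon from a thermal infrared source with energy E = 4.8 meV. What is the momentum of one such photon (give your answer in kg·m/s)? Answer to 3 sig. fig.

Use c = 2.99792458e8 m/s, 1 eV = 1.602176634e-19 J.
Convert to SI: E = 4.8 meV = 7.6904e-22 J.
Since p = E/c for a photon, p = 2.565e-30 kg·m/s.
So p ≈ 2.57e-30 kg·m/s.

2.57e-30 kg·m/s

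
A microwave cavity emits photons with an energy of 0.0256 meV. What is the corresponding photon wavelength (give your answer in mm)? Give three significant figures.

Take h = 6.62607015e-34 J·s, c = 2.99792458e8 m/s, 1 eV = 1.602176634e-19 J.
First convert: E = 0.0256 meV = 4.1016e-24 J.
Since λ = hc/E for a photon, λ = 0.04843 m.
Converting to mm: λ = 48.43 mm ≈ 48.4 mm.

48.4 mm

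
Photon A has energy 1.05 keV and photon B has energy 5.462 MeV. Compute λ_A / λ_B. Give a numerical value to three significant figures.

5200

λ_A = 1.181e-9 m (from energy = 1.05 keV, via λ = hc/E).
λ_B = 2.270e-13 m (from energy = 5.462 MeV, via λ = hc/E).
Ratio = 1.181e-9 / 2.270e-13 = 5200.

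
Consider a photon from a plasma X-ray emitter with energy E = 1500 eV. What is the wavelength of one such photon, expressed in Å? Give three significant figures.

Use h = 6.62607015e-34 J·s, c = 2.99792458e8 m/s, 1 eV = 1.602176634e-19 J.
Convert to SI: E = 1500 eV = 2.4033e-16 J.
The photon relation is λ = hc/E, giving λ = 8.266e-10 m.
Converting to Å: λ = 8.266 Å ≈ 8.27 Å.

8.27 Å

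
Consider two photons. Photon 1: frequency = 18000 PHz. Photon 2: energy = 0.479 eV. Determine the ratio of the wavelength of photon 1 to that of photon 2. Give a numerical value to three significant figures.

λ_1 = 1.666 × 10^-11 m (from frequency = 18000 PHz, via λ = c/f).
λ_2 = 2.588 × 10^-6 m (from energy = 0.479 eV, via λ = hc/E).
Ratio = 1.666 × 10^-11 / 2.588 × 10^-6 = 6.43 × 10^-6.

6.43 × 10^-6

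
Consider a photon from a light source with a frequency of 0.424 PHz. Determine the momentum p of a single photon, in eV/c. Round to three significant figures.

First convert: f = 0.424 PHz = 4.24e14 Hz.
Apply p = hf/c: p = 9.371e-28 kg·m/s.
Converting to eV/c: p = 1.754 eV/c ≈ 1.75 eV/c.

1.75 eV/c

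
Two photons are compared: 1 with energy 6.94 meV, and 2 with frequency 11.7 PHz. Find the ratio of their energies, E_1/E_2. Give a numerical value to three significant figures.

E_1 = 1.112e-21 J (from energy = 6.94 meV, via E given directly).
E_2 = 7.753e-18 J (from frequency = 11.7 PHz, via E = hf).
Ratio = 1.112e-21 / 7.753e-18 = 1.43e-4.

1.43e-4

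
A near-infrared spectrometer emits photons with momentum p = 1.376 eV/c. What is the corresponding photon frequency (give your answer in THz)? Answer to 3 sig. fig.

333 THz

Use h = 6.62607015 × 10^-34 J·s, c = 2.99792458 × 10^8 m/s, 1 eV = 1.602176634 × 10^-19 J.
First convert: p = 1.376 eV/c = 7.3537 × 10^-28 kg·m/s.
Apply f = pc/h: f = 3.327 × 10^14 Hz.
Converting to THz: f = 332.7 THz ≈ 333 THz.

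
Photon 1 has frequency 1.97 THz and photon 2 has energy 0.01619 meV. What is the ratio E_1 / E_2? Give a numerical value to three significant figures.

E_1 = 1.305·10^-21 J (from frequency = 1.97 THz, via E = hf).
E_2 = 2.594·10^-24 J (from energy = 0.01619 meV, via E given directly).
Ratio = 1.305·10^-21 / 2.594·10^-24 = 503.

503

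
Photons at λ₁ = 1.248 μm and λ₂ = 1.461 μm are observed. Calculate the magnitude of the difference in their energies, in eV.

Using E = hc/λ: E₁ = 1.5917 × 10^-19 J, E₂ = 1.3596 × 10^-19 J.
|ΔE| = |1.5917 × 10^-19 − 1.3596 × 10^-19| = 2.32 × 10^-20 J = 0.145 eV.

0.145 eV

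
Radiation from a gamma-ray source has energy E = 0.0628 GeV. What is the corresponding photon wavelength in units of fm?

19.7 fm

Convert to SI: E = 0.0628 GeV = 1.0062e-11 J.
The photon relation is λ = hc/E, giving λ = 1.974e-14 m.
Converting to fm: λ = 19.74 fm ≈ 19.7 fm.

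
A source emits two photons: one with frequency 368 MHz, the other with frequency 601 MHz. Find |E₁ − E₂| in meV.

9.64e-4 meV

Using E = hf: E₁ = 2.438e-25 J, E₂ = 3.982e-25 J.
|ΔE| = |2.438e-25 − 3.982e-25| = 1.54e-25 J = 9.64e-4 meV.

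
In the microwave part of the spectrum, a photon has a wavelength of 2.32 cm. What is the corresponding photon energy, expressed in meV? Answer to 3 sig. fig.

0.0534 meV

Use h = 6.62607015 × 10^-34 J·s, c = 2.99792458 × 10^8 m/s, 1 eV = 1.602176634 × 10^-19 J.
In SI units: λ = 2.32 cm = 0.0232 m.
The photon relation is E = hc/λ, giving E = 8.562 × 10^-24 J.
Converting to meV: E = 0.05344 meV ≈ 0.0534 meV.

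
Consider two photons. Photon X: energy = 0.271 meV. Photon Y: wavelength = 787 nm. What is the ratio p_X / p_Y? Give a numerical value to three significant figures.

1.72e-4

p_X = 1.448e-31 kg·m/s (from energy = 0.271 meV, via p = E/c).
p_Y = 8.419e-28 kg·m/s (from wavelength = 787 nm, via p = h/λ).
Ratio = 1.448e-31 / 8.419e-28 = 1.72e-4.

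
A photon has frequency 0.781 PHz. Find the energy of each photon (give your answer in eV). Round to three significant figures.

3.23 eV

Take h = 6.62607015 × 10^-34 J·s, 1 eV = 1.602176634 × 10^-19 J.
Convert to SI: f = 0.781 PHz = 7.81 × 10^14 Hz.
For a photon E = hf, so E = 5.175 × 10^-19 J.
Converting to eV: E = 3.230 eV ≈ 3.23 eV.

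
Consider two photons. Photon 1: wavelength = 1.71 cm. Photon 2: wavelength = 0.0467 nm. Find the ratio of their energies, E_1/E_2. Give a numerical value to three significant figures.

E_1 = 1.162 × 10^-23 J (from wavelength = 1.71 cm, via E = hc/λ).
E_2 = 4.254 × 10^-15 J (from wavelength = 0.0467 nm, via E = hc/λ).
Ratio = 1.162 × 10^-23 / 4.254 × 10^-15 = 2.73 × 10^-9.

2.73 × 10^-9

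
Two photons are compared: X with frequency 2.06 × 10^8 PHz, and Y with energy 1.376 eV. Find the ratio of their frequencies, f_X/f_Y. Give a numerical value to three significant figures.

f_X = 2.060 × 10^23 Hz (from frequency = 2.06 × 10^8 PHz, via f given directly).
f_Y = 3.327 × 10^14 Hz (from energy = 1.376 eV, via f = E/h).
Ratio = 2.060 × 10^23 / 3.327 × 10^14 = 6.19 × 10^8.

6.19 × 10^8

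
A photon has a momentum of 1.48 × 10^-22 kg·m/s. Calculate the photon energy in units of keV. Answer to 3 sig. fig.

(c = 2.99792458 × 10^8 m/s, 1 eV = 1.602176634 × 10^-19 J.)
Apply E = pc: E = 4.437 × 10^-14 J.
Converting to keV: E = 276.9 keV ≈ 277 keV.

277 keV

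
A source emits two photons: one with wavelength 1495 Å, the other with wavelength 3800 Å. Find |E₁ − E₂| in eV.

5.03 eV

Using E = hc/λ: E₁ = 1.3287e-18 J, E₂ = 5.2275e-19 J.
|ΔE| = |1.3287e-18 − 5.2275e-19| = 8.06e-19 J = 5.03 eV.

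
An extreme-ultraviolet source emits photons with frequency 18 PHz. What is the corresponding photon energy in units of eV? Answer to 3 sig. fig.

74.4 eV

Convert to SI: f = 18 PHz = 1.8 × 10^16 Hz.
For a photon E = hf, so E = 1.193 × 10^-17 J.
Converting to eV: E = 74.44 eV ≈ 74.4 eV.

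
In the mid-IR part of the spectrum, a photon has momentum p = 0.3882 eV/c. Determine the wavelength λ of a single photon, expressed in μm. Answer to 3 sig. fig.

In SI units: p = 0.3882 eV/c = 2.0747 × 10^-28 kg·m/s.
For a photon λ = h/p, so λ = 3.194 × 10^-6 m.
Converting to μm: λ = 3.194 μm ≈ 3.19 μm.

3.19 μm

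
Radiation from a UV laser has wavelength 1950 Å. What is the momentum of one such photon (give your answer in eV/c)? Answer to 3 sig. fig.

6.36 eV/c

Use h = 6.62607015e-34 J·s, c = 2.99792458e8 m/s, 1 eV = 1.602176634e-19 J.
In SI units: λ = 1950 Å = 1.95e-7 m.
For a photon p = h/λ, so p = 3.398e-27 kg·m/s.
Converting to eV/c: p = 6.358 eV/c ≈ 6.36 eV/c.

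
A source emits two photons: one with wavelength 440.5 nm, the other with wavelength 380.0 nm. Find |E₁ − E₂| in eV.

0.448 eV

Using E = hc/λ: E₁ = 4.5095 × 10^-19 J, E₂ = 5.2275 × 10^-19 J.
|ΔE| = |4.5095 × 10^-19 − 5.2275 × 10^-19| = 7.18 × 10^-20 J = 0.448 eV.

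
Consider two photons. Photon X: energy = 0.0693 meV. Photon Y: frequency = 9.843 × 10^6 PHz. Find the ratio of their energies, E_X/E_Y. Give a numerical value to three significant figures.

1.70 × 10^-12

E_X = 1.110 × 10^-23 J (from energy = 0.0693 meV, via E given directly).
E_Y = 6.522 × 10^-12 J (from frequency = 9.843 × 10^6 PHz, via E = hf).
Ratio = 1.110 × 10^-23 / 6.522 × 10^-12 = 1.70 × 10^-12.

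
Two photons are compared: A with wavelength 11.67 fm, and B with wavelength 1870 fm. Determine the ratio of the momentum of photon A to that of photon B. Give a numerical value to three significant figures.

160

p_A = 5.678 × 10^-20 kg·m/s (from wavelength = 11.67 fm, via p = h/λ).
p_B = 3.543 × 10^-22 kg·m/s (from wavelength = 1870 fm, via p = h/λ).
Ratio = 5.678 × 10^-20 / 3.543 × 10^-22 = 160.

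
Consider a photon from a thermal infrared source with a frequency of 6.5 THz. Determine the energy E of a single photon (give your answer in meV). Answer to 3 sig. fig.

26.9 meV

In SI units: f = 6.5 THz = 6.5e12 Hz.
For a photon E = hf, so E = 4.307e-21 J.
Converting to meV: E = 26.88 meV ≈ 26.9 meV.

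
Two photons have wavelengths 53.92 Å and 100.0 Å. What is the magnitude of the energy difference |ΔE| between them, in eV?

106 eV

Using E = hc/λ: E₁ = 3.6841 × 10^-17 J, E₂ = 1.9864 × 10^-17 J.
|ΔE| = |3.6841 × 10^-17 − 1.9864 × 10^-17| = 1.70 × 10^-17 J = 106 eV.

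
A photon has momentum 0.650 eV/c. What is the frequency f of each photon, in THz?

In SI units: p = 0.650 eV/c = 3.4738 × 10^-28 kg·m/s.
Since f = pc/h for a photon, f = 1.572 × 10^14 Hz.
Converting to THz: f = 157.2 THz ≈ 157 THz.

157 THz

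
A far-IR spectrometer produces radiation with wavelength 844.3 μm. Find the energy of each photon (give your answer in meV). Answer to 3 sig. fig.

Take h = 6.62607015 × 10^-34 J·s, c = 2.99792458 × 10^8 m/s, 1 eV = 1.602176634 × 10^-19 J.
In SI units: λ = 844.3 μm = 8.443 × 10^-4 m.
Apply E = hc/λ: E = 2.353 × 10^-22 J.
Converting to meV: E = 1.468 meV ≈ 1.47 meV.

1.47 meV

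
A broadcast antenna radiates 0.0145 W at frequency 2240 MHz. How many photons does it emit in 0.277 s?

Total energy: E_total = P·t = 0.0145 × 0.277 = 0.004017 J.
Per-photon energy: E = 1.484 × 10^-24 J.
N = E_total / E_photon = 2.71 × 10^21.

2.71 × 10^21 photons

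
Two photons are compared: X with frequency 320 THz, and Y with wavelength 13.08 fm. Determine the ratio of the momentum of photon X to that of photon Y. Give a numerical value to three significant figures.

p_X = 7.073e-28 kg·m/s (from frequency = 320 THz, via p = hf/c).
p_Y = 5.066e-20 kg·m/s (from wavelength = 13.08 fm, via p = h/λ).
Ratio = 7.073e-28 / 5.066e-20 = 1.40e-8.

1.40e-8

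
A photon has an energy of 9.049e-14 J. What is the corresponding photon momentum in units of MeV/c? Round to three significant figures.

Use c = 2.99792458e8 m/s, 1 eV = 1.602176634e-19 J.
Since p = E/c for a photon, p = 3.018e-22 kg·m/s.
Converting to MeV/c: p = 0.5648 MeV/c ≈ 0.565 MeV/c.

0.565 MeV/c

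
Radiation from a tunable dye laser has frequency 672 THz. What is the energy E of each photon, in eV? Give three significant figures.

Use h = 6.62607015e-34 J·s, 1 eV = 1.602176634e-19 J.
First convert: f = 672 THz = 6.72e14 Hz.
Since E = hf for a photon, E = 4.453e-19 J.
Converting to eV: E = 2.779 eV ≈ 2.78 eV.

2.78 eV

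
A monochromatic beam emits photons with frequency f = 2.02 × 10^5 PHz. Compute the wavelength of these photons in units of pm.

(c = 2.99792458 × 10^8 m/s.)
Convert to SI: f = 2.02 × 10^5 PHz = 2.02 × 10^20 Hz.
Apply λ = c/f: λ = 1.484 × 10^-12 m.
Converting to pm: λ = 1.484 pm ≈ 1.48 pm.

1.48 pm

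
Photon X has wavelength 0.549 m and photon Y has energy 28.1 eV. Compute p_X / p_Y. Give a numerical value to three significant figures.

p_X = 1.207 × 10^-33 kg·m/s (from wavelength = 0.549 m, via p = h/λ).
p_Y = 1.502 × 10^-26 kg·m/s (from energy = 28.1 eV, via p = E/c).
Ratio = 1.207 × 10^-33 / 1.502 × 10^-26 = 8.04 × 10^-8.

8.04 × 10^-8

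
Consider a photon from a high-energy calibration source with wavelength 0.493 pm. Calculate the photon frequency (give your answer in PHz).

Take c = 2.99792458e8 m/s.
In SI units: λ = 0.493 pm = 4.93e-13 m.
Since f = c/λ for a photon, f = 6.081e20 Hz.
Converting to PHz: f = 608100 PHz ≈ 6.08e5 PHz.

6.08e5 PHz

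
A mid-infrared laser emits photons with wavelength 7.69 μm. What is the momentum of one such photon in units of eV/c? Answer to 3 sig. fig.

0.161 eV/c

Take h = 6.62607015 × 10^-34 J·s, c = 2.99792458 × 10^8 m/s, 1 eV = 1.602176634 × 10^-19 J.
In SI units: λ = 7.69 μm = 7.69 × 10^-6 m.
For a photon p = h/λ, so p = 8.616 × 10^-29 kg·m/s.
Converting to eV/c: p = 0.1612 eV/c ≈ 0.161 eV/c.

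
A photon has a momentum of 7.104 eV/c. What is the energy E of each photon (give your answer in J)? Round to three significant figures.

Take c = 2.99792458 × 10^8 m/s, 1 eV = 1.602176634 × 10^-19 J.
Convert to SI: p = 7.104 eV/c = 3.7966 × 10^-27 kg·m/s.
For a photon E = pc, so E = 1.138 × 10^-18 J.
So E ≈ 1.14 × 10^-18 J.

1.14 × 10^-18 J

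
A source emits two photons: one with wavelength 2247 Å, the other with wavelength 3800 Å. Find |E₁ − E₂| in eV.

2.26 eV

Using E = hc/λ: E₁ = 8.8404 × 10^-19 J, E₂ = 5.2275 × 10^-19 J.
|ΔE| = |8.8404 × 10^-19 − 5.2275 × 10^-19| = 3.61 × 10^-19 J = 2.26 eV.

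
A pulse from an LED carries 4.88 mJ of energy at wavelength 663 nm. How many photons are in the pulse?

1.63 × 10^16 photons

Per-photon energy: E = 2.996 × 10^-19 J (from wavelength = 663 nm).
N = E_total / E_photon = 0.00488 J / 2.996 × 10^-19 J = 1.63 × 10^16.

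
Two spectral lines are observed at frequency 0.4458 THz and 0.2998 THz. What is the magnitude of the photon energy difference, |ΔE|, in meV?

Using E = hf: E₁ = 2.9539 × 10^-22 J, E₂ = 1.9865 × 10^-22 J.
|ΔE| = |2.9539 × 10^-22 − 1.9865 × 10^-22| = 9.67 × 10^-23 J = 0.604 meV.

0.604 meV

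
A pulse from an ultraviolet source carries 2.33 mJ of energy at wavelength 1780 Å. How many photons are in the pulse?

Per-photon energy: E = 1.116·10^-18 J (from wavelength = 1780 Å).
N = E_total / E_photon = 0.00233 J / 1.116·10^-18 J = 2.09·10^15.

2.09·10^15 photons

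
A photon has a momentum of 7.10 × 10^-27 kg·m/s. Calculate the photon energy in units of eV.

13.3 eV

The photon relation is E = pc, giving E = 2.129 × 10^-18 J.
Converting to eV: E = 13.29 eV ≈ 13.3 eV.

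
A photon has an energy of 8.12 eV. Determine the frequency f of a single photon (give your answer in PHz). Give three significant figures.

Take h = 6.62607015e-34 J·s, 1 eV = 1.602176634e-19 J.
In SI units: E = 8.12 eV = 1.3010e-18 J.
Apply f = E/h: f = 1.963e15 Hz.
Converting to PHz: f = 1.963 PHz ≈ 1.96 PHz.

1.96 PHz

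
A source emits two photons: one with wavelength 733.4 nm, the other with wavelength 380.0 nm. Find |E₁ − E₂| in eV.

1.57 eV

Using E = hc/λ: E₁ = 2.7085 × 10^-19 J, E₂ = 5.2275 × 10^-19 J.
|ΔE| = |2.7085 × 10^-19 − 5.2275 × 10^-19| = 2.52 × 10^-19 J = 1.57 eV.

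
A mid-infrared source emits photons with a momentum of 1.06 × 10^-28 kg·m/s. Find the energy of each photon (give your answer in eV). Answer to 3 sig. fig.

Take c = 2.99792458 × 10^8 m/s, 1 eV = 1.602176634 × 10^-19 J.
For a photon E = pc, so E = 3.178 × 10^-20 J.
Converting to eV: E = 0.1983 eV ≈ 0.198 eV.

0.198 eV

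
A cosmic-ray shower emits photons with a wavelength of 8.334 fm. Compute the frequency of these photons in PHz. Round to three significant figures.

3.60e7 PHz

First convert: λ = 8.334 fm = 8.334e-15 m.
The photon relation is f = c/λ, giving f = 3.597e22 Hz.
Converting to PHz: f = 3.597e7 PHz ≈ 3.60e7 PHz.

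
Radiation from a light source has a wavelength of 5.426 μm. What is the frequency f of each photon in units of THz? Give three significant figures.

Take c = 2.99792458 × 10^8 m/s.
Convert to SI: λ = 5.426 μm = 5.426 × 10^-6 m.
Apply f = c/λ: f = 5.525 × 10^13 Hz.
Converting to THz: f = 55.25 THz ≈ 55.3 THz.

55.3 THz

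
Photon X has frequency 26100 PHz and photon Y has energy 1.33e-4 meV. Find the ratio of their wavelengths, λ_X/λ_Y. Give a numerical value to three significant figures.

1.23e-12

λ_X = 1.149e-11 m (from frequency = 26100 PHz, via λ = c/f).
λ_Y = 9.322 m (from energy = 1.33e-4 meV, via λ = hc/E).
Ratio = 1.149e-11 / 9.322 = 1.23e-12.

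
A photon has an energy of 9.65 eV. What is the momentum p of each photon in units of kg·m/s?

In SI units: E = 9.65 eV = 1.5461e-18 J.
For a photon p = E/c, so p = 5.157e-27 kg·m/s.
So p ≈ 5.16e-27 kg·m/s.

5.16e-27 kg·m/s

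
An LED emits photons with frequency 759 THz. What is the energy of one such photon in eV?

3.14 eV

In SI units: f = 759 THz = 7.59 × 10^14 Hz.
Apply E = hf: E = 5.029 × 10^-19 J.
Converting to eV: E = 3.139 eV ≈ 3.14 eV.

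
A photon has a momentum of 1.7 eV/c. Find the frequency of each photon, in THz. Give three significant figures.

Use h = 6.62607015 × 10^-34 J·s, c = 2.99792458 × 10^8 m/s, 1 eV = 1.602176634 × 10^-19 J.
In SI units: p = 1.7 eV/c = 9.0853 × 10^-28 kg·m/s.
Since f = pc/h for a photon, f = 4.111 × 10^14 Hz.
Converting to THz: f = 411.1 THz ≈ 411 THz.

411 THz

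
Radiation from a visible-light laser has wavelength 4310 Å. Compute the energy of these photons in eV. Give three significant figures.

Take h = 6.62607015e-34 J·s, c = 2.99792458e8 m/s, 1 eV = 1.602176634e-19 J.
Convert to SI: λ = 4310 Å = 4.31e-7 m.
For a photon E = hc/λ, so E = 4.609e-19 J.
Converting to eV: E = 2.877 eV ≈ 2.88 eV.

2.88 eV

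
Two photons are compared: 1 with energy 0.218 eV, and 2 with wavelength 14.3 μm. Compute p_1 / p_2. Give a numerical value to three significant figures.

2.51

p_1 = 1.165e-28 kg·m/s (from energy = 0.218 eV, via p = E/c).
p_2 = 4.634e-29 kg·m/s (from wavelength = 14.3 μm, via p = h/λ).
Ratio = 1.165e-28 / 4.634e-29 = 2.51.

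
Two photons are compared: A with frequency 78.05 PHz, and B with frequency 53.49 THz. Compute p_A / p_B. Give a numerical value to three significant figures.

1460

p_A = 1.725 × 10^-25 kg·m/s (from frequency = 78.05 PHz, via p = hf/c).
p_B = 1.182 × 10^-28 kg·m/s (from frequency = 53.49 THz, via p = hf/c).
Ratio = 1.725 × 10^-25 / 1.182 × 10^-28 = 1460.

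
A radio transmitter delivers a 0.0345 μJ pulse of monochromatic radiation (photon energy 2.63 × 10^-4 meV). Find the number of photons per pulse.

Per-photon energy: E = 4.214 × 10^-26 J (from energy = 2.63 × 10^-4 meV).
N = E_total / E_photon = 3.45 × 10^-8 J / 4.214 × 10^-26 J = 8.19 × 10^17.

8.19 × 10^17 photons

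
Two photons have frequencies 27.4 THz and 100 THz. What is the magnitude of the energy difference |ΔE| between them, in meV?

Using E = hf: E₁ = 1.816 × 10^-20 J, E₂ = 6.626 × 10^-20 J.
|ΔE| = |1.816 × 10^-20 − 6.626 × 10^-20| = 4.81 × 10^-20 J = 300 meV.

300 meV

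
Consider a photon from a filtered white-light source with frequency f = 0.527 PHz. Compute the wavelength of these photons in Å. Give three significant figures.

(c = 2.99792458 × 10^8 m/s.)
First convert: f = 0.527 PHz = 5.27 × 10^14 Hz.
The photon relation is λ = c/f, giving λ = 5.689 × 10^-7 m.
Converting to Å: λ = 5689 Å ≈ 5690 Å.

5690 Å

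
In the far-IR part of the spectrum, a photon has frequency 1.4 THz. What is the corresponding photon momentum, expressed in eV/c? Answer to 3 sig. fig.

5.79 × 10^-3 eV/c

Take h = 6.62607015 × 10^-34 J·s, c = 2.99792458 × 10^8 m/s, 1 eV = 1.602176634 × 10^-19 J.
Convert to SI: f = 1.4 THz = 1.4 × 10^12 Hz.
Apply p = hf/c: p = 3.094 × 10^-30 kg·m/s.
Converting to eV/c: p = 0.005790 eV/c ≈ 5.79 × 10^-3 eV/c.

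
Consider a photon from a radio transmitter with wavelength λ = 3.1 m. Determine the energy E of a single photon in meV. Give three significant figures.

Use h = 6.62607015e-34 J·s, c = 2.99792458e8 m/s, 1 eV = 1.602176634e-19 J.
For a photon E = hc/λ, so E = 6.408e-26 J.
Converting to meV: E = 3.999e-4 meV ≈ 4.00e-4 meV.

4.00e-4 meV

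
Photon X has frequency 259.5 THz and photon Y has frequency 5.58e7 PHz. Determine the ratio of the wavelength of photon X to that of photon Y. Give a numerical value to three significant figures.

2.15e8

λ_X = 1.155e-6 m (from frequency = 259.5 THz, via λ = c/f).
λ_Y = 5.373e-15 m (from frequency = 5.58e7 PHz, via λ = c/f).
Ratio = 1.155e-6 / 5.373e-15 = 2.15e8.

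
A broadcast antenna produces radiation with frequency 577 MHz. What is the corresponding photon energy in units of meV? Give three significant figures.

Take h = 6.62607015e-34 J·s, 1 eV = 1.602176634e-19 J.
First convert: f = 577 MHz = 5.77e8 Hz.
For a photon E = hf, so E = 3.823e-25 J.
Converting to meV: E = 0.002386 meV ≈ 2.39e-3 meV.

2.39e-3 meV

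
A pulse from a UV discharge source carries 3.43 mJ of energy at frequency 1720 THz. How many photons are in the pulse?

Per-photon energy: E = 1.140e-18 J (from frequency = 1720 THz).
N = E_total / E_photon = 0.00343 J / 1.140e-18 J = 3.01e15.

3.01e15 photons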